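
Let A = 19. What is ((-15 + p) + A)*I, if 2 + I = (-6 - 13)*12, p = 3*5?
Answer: -4370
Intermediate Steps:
p = 15
I = -230 (I = -2 + (-6 - 13)*12 = -2 - 19*12 = -2 - 228 = -230)
((-15 + p) + A)*I = ((-15 + 15) + 19)*(-230) = (0 + 19)*(-230) = 19*(-230) = -4370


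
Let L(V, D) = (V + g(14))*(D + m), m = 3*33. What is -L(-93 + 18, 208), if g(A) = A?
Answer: 18727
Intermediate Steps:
m = 99
L(V, D) = (14 + V)*(99 + D) (L(V, D) = (V + 14)*(D + 99) = (14 + V)*(99 + D))
-L(-93 + 18, 208) = -(1386 + 14*208 + 99*(-93 + 18) + 208*(-93 + 18)) = -(1386 + 2912 + 99*(-75) + 208*(-75)) = -(1386 + 2912 - 7425 - 15600) = -1*(-18727) = 18727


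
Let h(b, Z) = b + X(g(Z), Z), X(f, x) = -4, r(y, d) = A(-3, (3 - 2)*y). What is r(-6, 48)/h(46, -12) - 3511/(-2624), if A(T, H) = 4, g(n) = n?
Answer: 78979/55104 ≈ 1.4333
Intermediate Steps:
r(y, d) = 4
h(b, Z) = -4 + b (h(b, Z) = b - 4 = -4 + b)
r(-6, 48)/h(46, -12) - 3511/(-2624) = 4/(-4 + 46) - 3511/(-2624) = 4/42 - 3511*(-1/2624) = 4*(1/42) + 3511/2624 = 2/21 + 3511/2624 = 78979/55104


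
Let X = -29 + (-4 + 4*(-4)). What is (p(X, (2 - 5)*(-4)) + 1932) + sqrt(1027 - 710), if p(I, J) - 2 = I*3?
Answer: 1787 + sqrt(317) ≈ 1804.8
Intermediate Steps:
X = -49 (X = -29 + (-4 - 16) = -29 - 20 = -49)
p(I, J) = 2 + 3*I (p(I, J) = 2 + I*3 = 2 + 3*I)
(p(X, (2 - 5)*(-4)) + 1932) + sqrt(1027 - 710) = ((2 + 3*(-49)) + 1932) + sqrt(1027 - 710) = ((2 - 147) + 1932) + sqrt(317) = (-145 + 1932) + sqrt(317) = 1787 + sqrt(317)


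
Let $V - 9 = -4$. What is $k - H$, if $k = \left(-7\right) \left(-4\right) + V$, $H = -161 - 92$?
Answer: $286$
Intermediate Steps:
$V = 5$ ($V = 9 - 4 = 5$)
$H = -253$
$k = 33$ ($k = \left(-7\right) \left(-4\right) + 5 = 28 + 5 = 33$)
$k - H = 33 - -253 = 33 + 253 = 286$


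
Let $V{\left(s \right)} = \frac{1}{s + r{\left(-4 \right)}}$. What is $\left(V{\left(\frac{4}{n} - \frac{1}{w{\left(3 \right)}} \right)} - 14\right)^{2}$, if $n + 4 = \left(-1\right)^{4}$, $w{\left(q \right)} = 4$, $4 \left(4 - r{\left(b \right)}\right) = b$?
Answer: $\frac{315844}{1681} \approx 187.89$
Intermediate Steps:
$r{\left(b \right)} = 4 - \frac{b}{4}$
$n = -3$ ($n = -4 + \left(-1\right)^{4} = -4 + 1 = -3$)
$V{\left(s \right)} = \frac{1}{5 + s}$ ($V{\left(s \right)} = \frac{1}{s + \left(4 - -1\right)} = \frac{1}{s + \left(4 + 1\right)} = \frac{1}{s + 5} = \frac{1}{5 + s}$)
$\left(V{\left(\frac{4}{n} - \frac{1}{w{\left(3 \right)}} \right)} - 14\right)^{2} = \left(\frac{1}{5 + \left(\frac{4}{-3} - \frac{1}{4}\right)} - 14\right)^{2} = \left(\frac{1}{5 + \left(4 \left(- \frac{1}{3}\right) - \frac{1}{4}\right)} - 14\right)^{2} = \left(\frac{1}{5 - \frac{19}{12}} - 14\right)^{2} = \left(\frac{1}{\frac{41}{12}} - 14\right)^{2} = \left(\frac{12}{41} - 14\right)^{2} = \left(- \frac{562}{41}\right)^{2} = \frac{315844}{1681}$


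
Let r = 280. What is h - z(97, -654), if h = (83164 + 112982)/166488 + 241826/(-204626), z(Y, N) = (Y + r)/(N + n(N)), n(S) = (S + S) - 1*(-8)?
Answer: 525007032617/2773684558148 ≈ 0.18928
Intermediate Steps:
n(S) = 8 + 2*S (n(S) = 2*S + 8 = 8 + 2*S)
z(Y, N) = (280 + Y)/(8 + 3*N) (z(Y, N) = (Y + 280)/(N + (8 + 2*N)) = (280 + Y)/(8 + 3*N))
h = -10379641/2838981124 (h = 196146*(1/166488) + 241826*(-1/204626) = 32691/27748 - 120913/102313 = -10379641/2838981124 ≈ -0.0036561)
h - z(97, -654) = -10379641/2838981124 - (280 + 97)/(8 + 3*(-654)) = -10379641/2838981124 - 377/(8 - 1962) = -10379641/2838981124 - 377/(-1954) = -10379641/2838981124 - (-1)*377/1954 = -10379641/2838981124 - 1*(-377/1954) = -10379641/2838981124 + 377/1954 = 525007032617/2773684558148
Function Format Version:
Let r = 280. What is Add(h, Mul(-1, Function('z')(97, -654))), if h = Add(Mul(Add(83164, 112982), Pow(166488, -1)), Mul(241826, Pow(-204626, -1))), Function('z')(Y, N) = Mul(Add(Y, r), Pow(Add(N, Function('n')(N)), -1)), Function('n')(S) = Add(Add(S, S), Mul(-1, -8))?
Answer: Rational(525007032617, 2773684558148) ≈ 0.18928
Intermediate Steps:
Function('n')(S) = Add(8, Mul(2, S)) (Function('n')(S) = Add(Mul(2, S), 8) = Add(8, Mul(2, S)))
Function('z')(Y, N) = Mul(Pow(Add(8, Mul(3, N)), -1), Add(280, Y)) (Function('z')(Y, N) = Mul(Add(Y, 280), Pow(Add(N, Add(8, Mul(2, N))), -1)) = Mul(Add(280, Y), Pow(Add(8, Mul(3, N)), -1)) = Mul(Pow(Add(8, Mul(3, N)), -1), Add(280, Y)))
h = Rational(-10379641, 2838981124) (h = Add(Mul(196146, Rational(1, 166488)), Mul(241826, Rational(-1, 204626))) = Add(Rational(32691, 27748), Rational(-120913, 102313)) = Rational(-10379641, 2838981124) ≈ -0.0036561)
Add(h, Mul(-1, Function('z')(97, -654))) = Add(Rational(-10379641, 2838981124), Mul(-1, Mul(Pow(Add(8, Mul(3, -654)), -1), Add(280, 97)))) = Add(Rational(-10379641, 2838981124), Mul(-1, Mul(Pow(Add(8, -1962), -1), 377))) = Add(Rational(-10379641, 2838981124), Mul(-1, Mul(Pow(-1954, -1), 377))) = Add(Rational(-10379641, 2838981124), Mul(-1, Mul(Rational(-1, 1954), 377))) = Add(Rational(-10379641, 2838981124), Mul(-1, Rational(-377, 1954))) = Add(Rational(-10379641, 2838981124), Rational(377, 1954)) = Rational(525007032617, 2773684558148)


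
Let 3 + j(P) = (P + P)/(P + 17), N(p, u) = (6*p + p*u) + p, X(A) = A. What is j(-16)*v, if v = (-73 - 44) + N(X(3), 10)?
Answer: 2310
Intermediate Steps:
N(p, u) = 7*p + p*u
v = -66 (v = (-73 - 44) + 3*(7 + 10) = -117 + 3*17 = -117 + 51 = -66)
j(P) = -3 + 2*P/(17 + P) (j(P) = -3 + (P + P)/(P + 17) = -3 + (2*P)/(17 + P) = -3 + 2*P/(17 + P))
j(-16)*v = ((-51 - 1*(-16))/(17 - 16))*(-66) = ((-51 + 16)/1)*(-66) = (1*(-35))*(-66) = -35*(-66) = 2310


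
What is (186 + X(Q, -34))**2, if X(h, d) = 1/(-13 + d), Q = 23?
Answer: 76405081/2209 ≈ 34588.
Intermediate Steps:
(186 + X(Q, -34))**2 = (186 + 1/(-13 - 34))**2 = (186 + 1/(-47))**2 = (186 - 1/47)**2 = (8741/47)**2 = 76405081/2209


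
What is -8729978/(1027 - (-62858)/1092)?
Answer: -4766567988/592171 ≈ -8049.3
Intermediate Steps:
-8729978/(1027 - (-62858)/1092) = -8729978/(1027 - 53*(-593/546)) = -8729978/(1027 + 31429/546) = -8729978/592171/546 = -8729978*546/592171 = -4766567988/592171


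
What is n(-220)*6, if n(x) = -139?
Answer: -834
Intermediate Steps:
n(-220)*6 = -139*6 = -834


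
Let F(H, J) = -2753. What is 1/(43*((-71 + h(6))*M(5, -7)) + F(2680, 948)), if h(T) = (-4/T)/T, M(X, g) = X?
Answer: -9/162377 ≈ -5.5427e-5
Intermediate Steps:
h(T) = -4/T²
1/(43*((-71 + h(6))*M(5, -7)) + F(2680, 948)) = 1/(43*((-71 - 4/6²)*5) - 2753) = 1/(43*((-71 - 4*1/36)*5) - 2753) = 1/(43*((-71 - ⅑)*5) - 2753) = 1/(43*(-640/9*5) - 2753) = 1/(43*(-3200/9) - 2753) = 1/(-137600/9 - 2753) = 1/(-162377/9) = -9/162377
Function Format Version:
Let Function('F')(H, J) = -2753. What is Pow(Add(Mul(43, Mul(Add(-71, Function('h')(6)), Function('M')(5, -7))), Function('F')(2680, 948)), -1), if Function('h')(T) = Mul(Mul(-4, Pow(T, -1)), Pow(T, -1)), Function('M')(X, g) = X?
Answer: Rational(-9, 162377) ≈ -5.5427e-5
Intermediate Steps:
Function('h')(T) = Mul(-4, Pow(T, -2))
Pow(Add(Mul(43, Mul(Add(-71, Function('h')(6)), Function('M')(5, -7))), Function('F')(2680, 948)), -1) = Pow(Add(Mul(43, Mul(Add(-71, Mul(-4, Pow(6, -2))), 5)), -2753), -1) = Pow(Add(Mul(43, Mul(Add(-71, Mul(-4, Rational(1, 36))), 5)), -2753), -1) = Pow(Add(Mul(43, Mul(Add(-71, Rational(-1, 9)), 5)), -2753), -1) = Pow(Add(Mul(43, Mul(Rational(-640, 9), 5)), -2753), -1) = Pow(Add(Mul(43, Rational(-3200, 9)), -2753), -1) = Pow(Add(Rational(-137600, 9), -2753), -1) = Pow(Rational(-162377, 9), -1) = Rational(-9, 162377)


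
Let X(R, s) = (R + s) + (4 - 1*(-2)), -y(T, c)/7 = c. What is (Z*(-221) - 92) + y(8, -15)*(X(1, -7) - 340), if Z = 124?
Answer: -63196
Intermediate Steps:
y(T, c) = -7*c
X(R, s) = 6 + R + s (X(R, s) = (R + s) + (4 + 2) = (R + s) + 6 = 6 + R + s)
(Z*(-221) - 92) + y(8, -15)*(X(1, -7) - 340) = (124*(-221) - 92) + (-7*(-15))*((6 + 1 - 7) - 340) = (-27404 - 92) + 105*(0 - 340) = -27496 + 105*(-340) = -27496 - 35700 = -63196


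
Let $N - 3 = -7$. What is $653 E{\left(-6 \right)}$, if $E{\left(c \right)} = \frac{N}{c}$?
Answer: $\frac{1306}{3} \approx 435.33$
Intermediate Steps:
$N = -4$ ($N = 3 - 7 = -4$)
$E{\left(c \right)} = - \frac{4}{c}$
$653 E{\left(-6 \right)} = 653 \left(- \frac{4}{-6}\right) = 653 \left(\left(-4\right) \left(- \frac{1}{6}\right)\right) = 653 \cdot \frac{2}{3} = \frac{1306}{3}$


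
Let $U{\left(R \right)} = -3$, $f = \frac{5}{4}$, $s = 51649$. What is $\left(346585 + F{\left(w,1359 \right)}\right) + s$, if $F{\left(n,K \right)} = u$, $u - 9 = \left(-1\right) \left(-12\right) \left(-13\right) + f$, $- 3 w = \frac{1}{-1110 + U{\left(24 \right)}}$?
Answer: $\frac{1592353}{4} \approx 3.9809 \cdot 10^{5}$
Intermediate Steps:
$f = \frac{5}{4}$ ($f = 5 \cdot \frac{1}{4} = \frac{5}{4} \approx 1.25$)
$w = \frac{1}{3339}$ ($w = - \frac{1}{3 \left(-1110 - 3\right)} = - \frac{1}{3 \left(-1113\right)} = \left(- \frac{1}{3}\right) \left(- \frac{1}{1113}\right) = \frac{1}{3339} \approx 0.00029949$)
$u = - \frac{583}{4}$ ($u = 9 + \left(\left(-1\right) \left(-12\right) \left(-13\right) + \frac{5}{4}\right) = 9 + \left(12 \left(-13\right) + \frac{5}{4}\right) = 9 + \left(-156 + \frac{5}{4}\right) = 9 - \frac{619}{4} = - \frac{583}{4} \approx -145.75$)
$F{\left(n,K \right)} = - \frac{583}{4}$
$\left(346585 + F{\left(w,1359 \right)}\right) + s = \left(346585 - \frac{583}{4}\right) + 51649 = \frac{1385757}{4} + 51649 = \frac{1592353}{4}$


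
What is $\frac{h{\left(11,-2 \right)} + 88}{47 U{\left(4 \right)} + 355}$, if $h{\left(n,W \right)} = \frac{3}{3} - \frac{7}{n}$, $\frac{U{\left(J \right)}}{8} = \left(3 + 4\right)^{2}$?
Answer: $\frac{972}{206569} \approx 0.0047055$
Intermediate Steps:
$U{\left(J \right)} = 392$ ($U{\left(J \right)} = 8 \left(3 + 4\right)^{2} = 8 \cdot 7^{2} = 8 \cdot 49 = 392$)
$h{\left(n,W \right)} = 1 - \frac{7}{n}$ ($h{\left(n,W \right)} = 3 \cdot \frac{1}{3} - \frac{7}{n} = 1 - \frac{7}{n}$)
$\frac{h{\left(11,-2 \right)} + 88}{47 U{\left(4 \right)} + 355} = \frac{\frac{-7 + 11}{11} + 88}{47 \cdot 392 + 355} = \frac{\frac{1}{11} \cdot 4 + 88}{18424 + 355} = \frac{\frac{4}{11} + 88}{18779} = \frac{972}{11} \cdot \frac{1}{18779} = \frac{972}{206569}$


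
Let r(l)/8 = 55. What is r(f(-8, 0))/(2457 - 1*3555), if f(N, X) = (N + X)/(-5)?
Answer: -220/549 ≈ -0.40073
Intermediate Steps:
f(N, X) = -N/5 - X/5 (f(N, X) = (N + X)*(-⅕) = -N/5 - X/5)
r(l) = 440 (r(l) = 8*55 = 440)
r(f(-8, 0))/(2457 - 1*3555) = 440/(2457 - 1*3555) = 440/(2457 - 3555) = 440/(-1098) = 440*(-1/1098) = -220/549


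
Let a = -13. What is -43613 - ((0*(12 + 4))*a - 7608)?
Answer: -36005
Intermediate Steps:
-43613 - ((0*(12 + 4))*a - 7608) = -43613 - ((0*(12 + 4))*(-13) - 7608) = -43613 - ((0*16)*(-13) - 7608) = -43613 - (0*(-13) - 7608) = -43613 - (0 - 7608) = -43613 - 1*(-7608) = -43613 + 7608 = -36005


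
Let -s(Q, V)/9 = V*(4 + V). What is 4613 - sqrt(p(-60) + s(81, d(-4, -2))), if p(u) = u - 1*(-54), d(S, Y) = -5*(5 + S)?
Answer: 4613 - I*sqrt(51) ≈ 4613.0 - 7.1414*I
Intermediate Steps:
d(S, Y) = -25 - 5*S
s(Q, V) = -9*V*(4 + V)
p(u) = 54 + u (p(u) = u + 54 = 54 + u)
4613 - sqrt(p(-60) + s(81, d(-4, -2))) = 4613 - sqrt((54 - 60) - 9*(-25 - 5*(-4))*(4 + (-25 - 5*(-4)))) = 4613 - sqrt(-6 - 9*(-25 + 20)*(4 + (-25 + 20))) = 4613 - sqrt(-6 - 9*(-5)*(4 - 5)) = 4613 - sqrt(-6 - 9*(-5)*(-1)) = 4613 - sqrt(-6 - 45) = 4613 - sqrt(-51) = 4613 - I*sqrt(51)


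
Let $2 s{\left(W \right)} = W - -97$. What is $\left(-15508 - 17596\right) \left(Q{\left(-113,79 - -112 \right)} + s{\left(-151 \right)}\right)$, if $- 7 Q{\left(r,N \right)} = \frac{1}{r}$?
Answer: $\frac{706969024}{791} \approx 8.9377 \cdot 10^{5}$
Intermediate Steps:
$Q{\left(r,N \right)} = - \frac{1}{7 r}$
$s{\left(W \right)} = \frac{97}{2} + \frac{W}{2}$ ($s{\left(W \right)} = \frac{W - -97}{2} = \frac{W + 97}{2} = \frac{97 + W}{2} = \frac{97}{2} + \frac{W}{2}$)
$\left(-15508 - 17596\right) \left(Q{\left(-113,79 - -112 \right)} + s{\left(-151 \right)}\right) = \left(-15508 - 17596\right) \left(- \frac{1}{7 \left(-113\right)} + \left(\frac{97}{2} + \frac{1}{2} \left(-151\right)\right)\right) = - 33104 \left(\left(- \frac{1}{7}\right) \left(- \frac{1}{113}\right) + \left(\frac{97}{2} - \frac{151}{2}\right)\right) = - 33104 \left(\frac{1}{791} - 27\right) = \left(-33104\right) \left(- \frac{21356}{791}\right) = \frac{706969024}{791}$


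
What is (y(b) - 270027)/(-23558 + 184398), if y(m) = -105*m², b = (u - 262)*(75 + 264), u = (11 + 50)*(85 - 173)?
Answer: -382477141984527/160840 ≈ -2.3780e+9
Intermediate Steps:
u = -5368 (u = 61*(-88) = -5368)
b = -1908570 (b = (-5368 - 262)*(75 + 264) = -5630*339 = -1908570)
(y(b) - 270027)/(-23558 + 184398) = (-105*(-1908570)² - 270027)/(-23558 + 184398) = (-105*3642639444900 - 270027)/160840 = (-382477141714500 - 270027)*(1/160840) = -382477141984527*1/160840 = -382477141984527/160840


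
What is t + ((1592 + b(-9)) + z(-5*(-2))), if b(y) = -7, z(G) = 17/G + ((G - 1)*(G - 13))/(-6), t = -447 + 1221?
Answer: 11826/5 ≈ 2365.2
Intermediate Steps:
t = 774
z(G) = 17/G - (-1 + G)*(-13 + G)/6 (z(G) = 17/G + ((-1 + G)*(-13 + G))*(-⅙) = 17/G - (-1 + G)*(-13 + G)/6)
t + ((1592 + b(-9)) + z(-5*(-2))) = 774 + ((1592 - 7) + (102 - (-5*(-2))*(13 + (-5*(-2))² - (-70)*(-2)))/(6*((-5*(-2))))) = 774 + (1585 + (⅙)*(102 - 1*10*(13 + 10² - 14*10))/10) = 774 + (1585 + (⅙)*(⅒)*(102 - 1*10*(13 + 100 - 140))) = 774 + (1585 + (⅙)*(⅒)*(102 - 1*10*(-27))) = 774 + (1585 + (⅙)*(⅒)*(102 + 270)) = 774 + (1585 + (⅙)*(⅒)*372) = 774 + (1585 + 31/5) = 774 + 7956/5 = 11826/5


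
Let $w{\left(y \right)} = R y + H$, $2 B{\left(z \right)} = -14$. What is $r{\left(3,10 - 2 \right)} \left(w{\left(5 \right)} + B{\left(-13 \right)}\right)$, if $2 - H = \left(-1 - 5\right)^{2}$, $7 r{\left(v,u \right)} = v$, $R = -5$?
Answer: $- \frac{198}{7} \approx -28.286$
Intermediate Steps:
$r{\left(v,u \right)} = \frac{v}{7}$
$H = -34$ ($H = 2 - \left(-1 - 5\right)^{2} = 2 - \left(-6\right)^{2} = 2 - 36 = -34$)
$B{\left(z \right)} = -7$ ($B{\left(z \right)} = \frac{1}{2} \left(-14\right) = -7$)
$w{\left(y \right)} = -34 - 5 y$ ($w{\left(y \right)} = - 5 y - 34 = -34 - 5 y$)
$r{\left(3,10 - 2 \right)} \left(w{\left(5 \right)} + B{\left(-13 \right)}\right) = \frac{1}{7} \cdot 3 \left(\left(-34 - 25\right) - 7\right) = \frac{3 \left(\left(-34 - 25\right) - 7\right)}{7} = \frac{3 \left(-59 - 7\right)}{7} = \frac{3}{7} \left(-66\right) = - \frac{198}{7}$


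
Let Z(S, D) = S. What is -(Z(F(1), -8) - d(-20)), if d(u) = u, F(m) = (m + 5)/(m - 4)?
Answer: -18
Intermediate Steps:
F(m) = (5 + m)/(-4 + m)
-(Z(F(1), -8) - d(-20)) = -((5 + 1)/(-4 + 1) - 1*(-20)) = -(6/(-3) + 20) = -(-⅓*6 + 20) = -(-2 + 20) = -1*18 = -18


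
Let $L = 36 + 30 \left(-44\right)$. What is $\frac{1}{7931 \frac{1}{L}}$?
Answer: $- \frac{1284}{7931} \approx -0.1619$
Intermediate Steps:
$L = -1284$ ($L = 36 - 1320 = -1284$)
$\frac{1}{7931 \frac{1}{L}} = \frac{1}{7931 \frac{1}{-1284}} = \frac{1}{7931 \left(- \frac{1}{1284}\right)} = \frac{1}{- \frac{7931}{1284}} = - \frac{1284}{7931}$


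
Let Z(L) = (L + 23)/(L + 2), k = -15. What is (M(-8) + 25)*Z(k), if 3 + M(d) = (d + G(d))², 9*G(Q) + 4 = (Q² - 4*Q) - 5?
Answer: -1784/117 ≈ -15.248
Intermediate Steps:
G(Q) = -1 - 4*Q/9 + Q²/9 (G(Q) = -4/9 + ((Q² - 4*Q) - 5)/9 = -4/9 + (-5 + Q² - 4*Q)/9 = -4/9 + (-5/9 - 4*Q/9 + Q²/9) = -1 - 4*Q/9 + Q²/9)
M(d) = -3 + (-1 + d²/9 + 5*d/9)² (M(d) = -3 + (d + (-1 - 4*d/9 + d²/9))² = -3 + (-1 + d²/9 + 5*d/9)²)
Z(L) = (23 + L)/(2 + L)
(M(-8) + 25)*Z(k) = ((-3 + (-9 + (-8)² + 5*(-8))²/81) + 25)*((23 - 15)/(2 - 15)) = ((-3 + (-9 + 64 - 40)²/81) + 25)*(8/(-13)) = ((-3 + (1/81)*15²) + 25)*(-1/13*8) = ((-3 + (1/81)*225) + 25)*(-8/13) = ((-3 + 25/9) + 25)*(-8/13) = (-2/9 + 25)*(-8/13) = (223/9)*(-8/13) = -1784/117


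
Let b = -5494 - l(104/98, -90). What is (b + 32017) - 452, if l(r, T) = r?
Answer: 1277427/49 ≈ 26070.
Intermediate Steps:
b = -269258/49 (b = -5494 - 104/98 = -5494 - 1*52/49 = -5494 - 52/49 = -269258/49 ≈ -5495.1)
(b + 32017) - 452 = (-269258/49 + 32017) - 452 = 1299575/49 - 452 = 1277427/49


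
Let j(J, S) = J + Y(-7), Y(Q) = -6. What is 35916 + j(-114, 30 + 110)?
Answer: 35796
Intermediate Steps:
j(J, S) = -6 + J (j(J, S) = J - 6 = -6 + J)
35916 + j(-114, 30 + 110) = 35916 + (-6 - 114) = 35916 - 120 = 35796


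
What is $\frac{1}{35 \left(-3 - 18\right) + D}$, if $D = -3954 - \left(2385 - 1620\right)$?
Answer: $- \frac{1}{5454} \approx -0.00018335$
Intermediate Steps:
$D = -4719$ ($D = -3954 - \left(2385 - 1620\right) = -3954 - 765 = -4719$)
$\frac{1}{35 \left(-3 - 18\right) + D} = \frac{1}{35 \left(-3 - 18\right) - 4719} = \frac{1}{35 \left(-21\right) - 4719} = \frac{1}{-735 - 4719} = \frac{1}{-5454} = - \frac{1}{5454}$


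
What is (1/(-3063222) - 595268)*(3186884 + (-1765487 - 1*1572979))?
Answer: 138200191996771127/1531611 ≈ 9.0232e+10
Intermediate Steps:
(1/(-3063222) - 595268)*(3186884 + (-1765487 - 1*1572979)) = (-1/3063222 - 595268)*(3186884 + (-1765487 - 1572979)) = -1823438033497*(3186884 - 3338466)/3063222 = -1823438033497/3063222*(-151582) = 138200191996771127/1531611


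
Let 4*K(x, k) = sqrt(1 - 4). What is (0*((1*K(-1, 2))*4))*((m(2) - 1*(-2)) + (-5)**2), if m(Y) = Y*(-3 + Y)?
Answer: 0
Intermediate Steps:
K(x, k) = I*sqrt(3)/4 (K(x, k) = sqrt(1 - 4)/4 = sqrt(-3)/4 = (I*sqrt(3))/4 = I*sqrt(3)/4)
(0*((1*K(-1, 2))*4))*((m(2) - 1*(-2)) + (-5)**2) = (0*((1*(I*sqrt(3)/4))*4))*((2*(-3 + 2) - 1*(-2)) + (-5)**2) = (0*((I*sqrt(3)/4)*4))*((2*(-1) + 2) + 25) = (0*(I*sqrt(3)))*((-2 + 2) + 25) = 0*(0 + 25) = 0*25 = 0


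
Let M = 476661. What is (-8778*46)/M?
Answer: -134596/158887 ≈ -0.84712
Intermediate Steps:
(-8778*46)/M = -8778*46/476661 = -403788*1/476661 = -134596/158887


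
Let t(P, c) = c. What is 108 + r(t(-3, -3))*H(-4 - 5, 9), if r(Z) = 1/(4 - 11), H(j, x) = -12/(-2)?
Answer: 750/7 ≈ 107.14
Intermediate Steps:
H(j, x) = 6 (H(j, x) = -12*(-½) = 6)
r(Z) = -⅐ (r(Z) = 1/(-7) = -⅐)
108 + r(t(-3, -3))*H(-4 - 5, 9) = 108 - ⅐*6 = 108 - 6/7 = 750/7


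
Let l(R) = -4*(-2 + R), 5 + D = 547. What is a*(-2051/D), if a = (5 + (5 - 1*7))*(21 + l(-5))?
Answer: -301497/542 ≈ -556.27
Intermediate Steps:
D = 542 (D = -5 + 547 = 542)
l(R) = 8 - 4*R
a = 147 (a = (5 + (5 - 1*7))*(21 + (8 - 4*(-5))) = (5 + (5 - 7))*(21 + (8 + 20)) = (5 - 2)*(21 + 28) = 3*49 = 147)
a*(-2051/D) = 147*(-2051/542) = -301497/542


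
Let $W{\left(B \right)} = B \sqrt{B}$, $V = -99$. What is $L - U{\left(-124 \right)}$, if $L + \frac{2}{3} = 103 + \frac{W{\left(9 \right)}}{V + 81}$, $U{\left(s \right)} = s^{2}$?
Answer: $- \frac{91651}{6} \approx -15275.0$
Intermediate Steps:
$W{\left(B \right)} = B^{\frac{3}{2}}$
$L = \frac{605}{6}$ ($L = - \frac{2}{3} + \left(103 + \frac{9^{\frac{3}{2}}}{-99 + 81}\right) = - \frac{2}{3} + \left(103 + \frac{1}{-18} \cdot 27\right) = - \frac{2}{3} + \left(103 - \frac{3}{2}\right) = - \frac{2}{3} + \frac{203}{2} = \frac{605}{6} \approx 100.83$)
$L - U{\left(-124 \right)} = \frac{605}{6} - \left(-124\right)^{2} = \frac{605}{6} - 15376 = - \frac{91651}{6}$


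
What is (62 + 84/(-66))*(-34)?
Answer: -22712/11 ≈ -2064.7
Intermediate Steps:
(62 + 84/(-66))*(-34) = (62 + 84*(-1/66))*(-34) = (62 - 14/11)*(-34) = (668/11)*(-34) = -22712/11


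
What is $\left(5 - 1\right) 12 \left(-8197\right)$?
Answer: $-393456$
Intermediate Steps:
$\left(5 - 1\right) 12 \left(-8197\right) = 4 \cdot 12 \left(-8197\right) = 48 \left(-8197\right) = -393456$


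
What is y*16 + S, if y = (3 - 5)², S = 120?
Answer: 184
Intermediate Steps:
y = 4 (y = (-2)² = 4)
y*16 + S = 4*16 + 120 = 64 + 120 = 184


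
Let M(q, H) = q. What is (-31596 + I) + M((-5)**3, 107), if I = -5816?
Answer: -37537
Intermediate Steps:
(-31596 + I) + M((-5)**3, 107) = (-31596 - 5816) + (-5)**3 = -37412 - 125 = -37537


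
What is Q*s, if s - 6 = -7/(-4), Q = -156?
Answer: -1209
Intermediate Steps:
s = 31/4 (s = 6 - 7/(-4) = 6 - 7*(-1/4) = 6 + 7/4 = 31/4 ≈ 7.7500)
Q*s = -156*31/4 = -1209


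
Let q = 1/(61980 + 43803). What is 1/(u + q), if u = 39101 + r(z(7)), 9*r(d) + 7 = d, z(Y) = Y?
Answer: 105783/4136221084 ≈ 2.5575e-5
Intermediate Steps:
q = 1/105783 ≈ 9.4533e-6
r(d) = -7/9 + d/9
u = 39101 (u = 39101 + (-7/9 + (1/9)*7) = 39101 + (-7/9 + 7/9) = 39101 + 0 = 39101)
1/(u + q) = 1/(39101 + 1/105783) = 1/(4136221084/105783) = 105783/4136221084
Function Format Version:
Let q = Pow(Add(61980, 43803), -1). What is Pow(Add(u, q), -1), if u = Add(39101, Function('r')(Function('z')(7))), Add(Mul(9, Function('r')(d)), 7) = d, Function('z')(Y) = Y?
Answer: Rational(105783, 4136221084) ≈ 2.5575e-5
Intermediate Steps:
q = Rational(1, 105783) (q = Pow(105783, -1) = Rational(1, 105783) ≈ 9.4533e-6)
Function('r')(d) = Add(Rational(-7, 9), Mul(Rational(1, 9), d))
u = 39101 (u = Add(39101, Add(Rational(-7, 9), Mul(Rational(1, 9), 7))) = Add(39101, Add(Rational(-7, 9), Rational(7, 9))) = Add(39101, 0) = 39101)
Pow(Add(u, q), -1) = Pow(Add(39101, Rational(1, 105783)), -1) = Pow(Rational(4136221084, 105783), -1) = Rational(105783, 4136221084)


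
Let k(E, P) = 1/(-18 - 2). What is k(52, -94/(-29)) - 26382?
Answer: -527641/20 ≈ -26382.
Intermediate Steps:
k(E, P) = -1/20 (k(E, P) = 1/(-20) = -1/20)
k(52, -94/(-29)) - 26382 = -1/20 - 26382 = -527641/20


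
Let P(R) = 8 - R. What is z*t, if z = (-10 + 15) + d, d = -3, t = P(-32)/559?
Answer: 80/559 ≈ 0.14311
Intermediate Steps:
t = 40/559 (t = (8 - 1*(-32))/559 = (8 + 32)*(1/559) = 40*(1/559) = 40/559 ≈ 0.071556)
z = 2 (z = (-10 + 15) - 3 = 5 - 3 = 2)
z*t = 2*(40/559) = 80/559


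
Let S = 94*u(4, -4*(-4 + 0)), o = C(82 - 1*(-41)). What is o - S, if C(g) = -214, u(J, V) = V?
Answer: -1718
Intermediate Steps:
o = -214
S = 1504 (S = 94*(-4*(-4 + 0)) = 94*(-4*(-4)) = 94*16 = 1504)
o - S = -214 - 1*1504 = -214 - 1504 = -1718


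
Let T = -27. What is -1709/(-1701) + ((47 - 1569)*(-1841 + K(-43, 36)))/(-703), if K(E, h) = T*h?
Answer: -7281436159/1195803 ≈ -6089.2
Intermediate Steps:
K(E, h) = -27*h
-1709/(-1701) + ((47 - 1569)*(-1841 + K(-43, 36)))/(-703) = -1709/(-1701) + ((47 - 1569)*(-1841 - 27*36))/(-703) = -1709*(-1/1701) - 1522*(-1841 - 972)*(-1/703) = 1709/1701 - 1522*(-2813)*(-1/703) = 1709/1701 + 4281386*(-1/703) = 1709/1701 - 4281386/703 = -7281436159/1195803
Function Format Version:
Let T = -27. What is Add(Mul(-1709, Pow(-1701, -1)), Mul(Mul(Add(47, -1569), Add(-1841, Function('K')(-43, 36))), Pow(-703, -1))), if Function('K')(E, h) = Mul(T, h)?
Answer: Rational(-7281436159, 1195803) ≈ -6089.2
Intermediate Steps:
Function('K')(E, h) = Mul(-27, h)
Add(Mul(-1709, Pow(-1701, -1)), Mul(Mul(Add(47, -1569), Add(-1841, Function('K')(-43, 36))), Pow(-703, -1))) = Add(Mul(-1709, Pow(-1701, -1)), Mul(Mul(Add(47, -1569), Add(-1841, Mul(-27, 36))), Pow(-703, -1))) = Add(Mul(-1709, Rational(-1, 1701)), Mul(Mul(-1522, Add(-1841, -972)), Rational(-1, 703))) = Add(Rational(1709, 1701), Mul(Mul(-1522, -2813), Rational(-1, 703))) = Add(Rational(1709, 1701), Mul(4281386, Rational(-1, 703))) = Add(Rational(1709, 1701), Rational(-4281386, 703)) = Rational(-7281436159, 1195803)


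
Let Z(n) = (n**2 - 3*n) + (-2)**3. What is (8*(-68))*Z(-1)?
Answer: 2176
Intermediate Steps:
Z(n) = -8 + n**2 - 3*n (Z(n) = (n**2 - 3*n) - 8 = -8 + n**2 - 3*n)
(8*(-68))*Z(-1) = (8*(-68))*(-8 + (-1)**2 - 3*(-1)) = -544*(-8 + 1 + 3) = -544*(-4) = 2176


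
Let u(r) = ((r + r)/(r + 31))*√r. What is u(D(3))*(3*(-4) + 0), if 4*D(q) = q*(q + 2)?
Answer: -180*√15/139 ≈ -5.0154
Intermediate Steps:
D(q) = q*(2 + q)/4 (D(q) = (q*(q + 2))/4 = (q*(2 + q))/4 = q*(2 + q)/4)
u(r) = 2*r^(3/2)/(31 + r) (u(r) = ((2*r)/(31 + r))*√r = (2*r/(31 + r))*√r = 2*r^(3/2)/(31 + r))
u(D(3))*(3*(-4) + 0) = (2*((¼)*3*(2 + 3))^(3/2)/(31 + (¼)*3*(2 + 3)))*(3*(-4) + 0) = (2*((¼)*3*5)^(3/2)/(31 + (¼)*3*5))*(-12 + 0) = (2*(15/4)^(3/2)/(31 + 15/4))*(-12) = (2*(15*√15/8)/(139/4))*(-12) = (2*(15*√15/8)*(4/139))*(-12) = (15*√15/139)*(-12) = -180*√15/139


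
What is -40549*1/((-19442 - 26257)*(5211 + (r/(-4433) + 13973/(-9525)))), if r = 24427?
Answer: 43901388575/257480291574631 ≈ 0.00017050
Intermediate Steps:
-40549*1/((-19442 - 26257)*(5211 + (r/(-4433) + 13973/(-9525)))) = -40549*1/((-19442 - 26257)*(5211 + (24427/(-4433) + 13973/(-9525)))) = -40549*(-1/(45699*(5211 + (24427*(-1/4433) + 13973*(-1/9525))))) = -40549*(-1/(45699*(5211 + (-1879/341 - 13973/9525)))) = -40549*(-1/(45699*(5211 - 22662268/3248025))) = -40549/((-45699*16902796007/3248025)) = -40549/(-257480291574631/1082675) = -40549*(-1082675/257480291574631) = 43901388575/257480291574631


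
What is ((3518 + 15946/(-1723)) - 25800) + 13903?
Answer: -14452963/1723 ≈ -8388.3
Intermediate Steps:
((3518 + 15946/(-1723)) - 25800) + 13903 = ((3518 + 15946*(-1/1723)) - 25800) + 13903 = ((3518 - 15946/1723) - 25800) + 13903 = (6045568/1723 - 25800) + 13903 = -38407832/1723 + 13903 = -14452963/1723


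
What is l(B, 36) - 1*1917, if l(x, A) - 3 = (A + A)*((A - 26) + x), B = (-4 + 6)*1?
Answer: -1050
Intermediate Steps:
B = 2 (B = 2*1 = 2)
l(x, A) = 3 + 2*A*(-26 + A + x) (l(x, A) = 3 + (A + A)*((A - 26) + x) = 3 + (2*A)*((-26 + A) + x) = 3 + (2*A)*(-26 + A + x) = 3 + 2*A*(-26 + A + x))
l(B, 36) - 1*1917 = (3 - 52*36 + 2*36² + 2*36*2) - 1*1917 = (3 - 1872 + 2*1296 + 144) - 1917 = (3 - 1872 + 2592 + 144) - 1917 = 867 - 1917 = -1050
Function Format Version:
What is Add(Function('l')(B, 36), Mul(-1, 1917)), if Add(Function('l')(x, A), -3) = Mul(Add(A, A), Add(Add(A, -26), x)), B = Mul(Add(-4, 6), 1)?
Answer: -1050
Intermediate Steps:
B = 2 (B = Mul(2, 1) = 2)
Function('l')(x, A) = Add(3, Mul(2, A, Add(-26, A, x))) (Function('l')(x, A) = Add(3, Mul(Add(A, A), Add(Add(A, -26), x))) = Add(3, Mul(Mul(2, A), Add(Add(-26, A), x))) = Add(3, Mul(Mul(2, A), Add(-26, A, x))) = Add(3, Mul(2, A, Add(-26, A, x))))
Add(Function('l')(B, 36), Mul(-1, 1917)) = Add(Add(3, Mul(-52, 36), Mul(2, Pow(36, 2)), Mul(2, 36, 2)), Mul(-1, 1917)) = Add(Add(3, -1872, Mul(2, 1296), 144), -1917) = Add(Add(3, -1872, 2592, 144), -1917) = Add(867, -1917) = -1050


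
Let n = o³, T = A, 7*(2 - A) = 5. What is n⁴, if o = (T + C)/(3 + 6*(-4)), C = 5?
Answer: 52654090776777588736/101814121186119595835681841 ≈ 5.1716e-7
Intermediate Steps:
A = 9/7 (A = 2 - ⅐*5 = 2 - 5/7 = 9/7 ≈ 1.2857)
T = 9/7 ≈ 1.2857
o = -44/147 (o = (9/7 + 5)/(3 + 6*(-4)) = 44/(7*(3 - 24)) = (44/7)/(-21) = (44/7)*(-1/21) = -44/147 ≈ -0.29932)
n = -85184/3176523 (n = (-44/147)³ = -85184/3176523 ≈ -0.026817)
n⁴ = (-85184/3176523)⁴ = 52654090776777588736/101814121186119595835681841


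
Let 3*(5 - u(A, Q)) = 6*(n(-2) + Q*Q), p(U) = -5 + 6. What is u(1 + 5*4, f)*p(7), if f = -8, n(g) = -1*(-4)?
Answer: -131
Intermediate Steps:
p(U) = 1
n(g) = 4
u(A, Q) = -3 - 2*Q² (u(A, Q) = 5 - 2*(4 + Q*Q) = 5 - 2*(4 + Q²) = 5 - (24 + 6*Q²)/3 = 5 + (-8 - 2*Q²) = -3 - 2*Q²)
u(1 + 5*4, f)*p(7) = (-3 - 2*(-8)²)*1 = (-3 - 2*64)*1 = (-3 - 128)*1 = -131*1 = -131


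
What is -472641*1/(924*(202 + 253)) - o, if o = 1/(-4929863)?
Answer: -59744998917/53143923140 ≈ -1.1242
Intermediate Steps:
o = -1/4929863 ≈ -2.0285e-7
-472641*1/(924*(202 + 253)) - o = -472641*1/(924*(202 + 253)) - 1*(-1/4929863) = -472641/(455*924) + 1/4929863 = -472641/420420 + 1/4929863 = -472641*1/420420 + 1/4929863 = -12119/10780 + 1/4929863 = -59744998917/53143923140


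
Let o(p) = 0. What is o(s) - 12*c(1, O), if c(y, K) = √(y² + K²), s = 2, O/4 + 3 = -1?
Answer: -12*√257 ≈ -192.37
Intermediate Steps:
O = -16 (O = -12 + 4*(-1) = -12 - 4 = -16)
c(y, K) = √(K² + y²)
o(s) - 12*c(1, O) = 0 - 12*√((-16)² + 1²) = 0 - 12*√(256 + 1) = 0 - 12*√257 = -12*√257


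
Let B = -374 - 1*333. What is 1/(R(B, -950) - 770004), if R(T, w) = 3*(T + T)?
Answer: -1/774246 ≈ -1.2916e-6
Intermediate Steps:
B = -707 (B = -374 - 333 = -707)
R(T, w) = 6*T (R(T, w) = 3*(2*T) = 6*T)
1/(R(B, -950) - 770004) = 1/(6*(-707) - 770004) = 1/(-4242 - 770004) = 1/(-774246) = -1/774246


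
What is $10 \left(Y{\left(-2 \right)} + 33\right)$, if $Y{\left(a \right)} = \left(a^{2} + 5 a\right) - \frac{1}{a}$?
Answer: $275$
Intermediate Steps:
$Y{\left(a \right)} = a^{2} - \frac{1}{a} + 5 a$
$10 \left(Y{\left(-2 \right)} + 33\right) = 10 \left(\frac{-1 + \left(-2\right)^{2} \left(5 - 2\right)}{-2} + 33\right) = 10 \left(- \frac{-1 + 4 \cdot 3}{2} + 33\right) = 10 \left(- \frac{-1 + 12}{2} + 33\right) = 10 \left(\left(- \frac{1}{2}\right) 11 + 33\right) = 10 \left(- \frac{11}{2} + 33\right) = 10 \cdot \frac{55}{2} = 275$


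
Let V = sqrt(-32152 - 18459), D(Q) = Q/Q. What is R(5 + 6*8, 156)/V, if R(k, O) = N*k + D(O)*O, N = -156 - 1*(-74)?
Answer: 4190*I*sqrt(50611)/50611 ≈ 18.625*I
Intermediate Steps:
D(Q) = 1
N = -82 (N = -156 + 74 = -82)
R(k, O) = O - 82*k (R(k, O) = -82*k + 1*O = -82*k + O = O - 82*k)
V = I*sqrt(50611) (V = sqrt(-50611) = I*sqrt(50611) ≈ 224.97*I)
R(5 + 6*8, 156)/V = (156 - 82*(5 + 6*8))/((I*sqrt(50611))) = (156 - 82*(5 + 48))*(-I*sqrt(50611)/50611) = (156 - 82*53)*(-I*sqrt(50611)/50611) = (156 - 4346)*(-I*sqrt(50611)/50611) = -(-4190)*I*sqrt(50611)/50611 = 4190*I*sqrt(50611)/50611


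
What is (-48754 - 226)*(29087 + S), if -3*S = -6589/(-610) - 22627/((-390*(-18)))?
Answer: -91503603802861/64233 ≈ -1.4246e+9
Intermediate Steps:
S = -3245231/1284660 (S = -(-6589/(-610) - 22627/((-390*(-18))))/3 = -(-6589*(-1/610) - 22627/7020)/3 = -(6589/610 - 22627*1/7020)/3 = -(6589/610 - 22627/7020)/3 = -1/3*3245231/428220 = -3245231/1284660 ≈ -2.5261)
(-48754 - 226)*(29087 + S) = (-48754 - 226)*(29087 - 3245231/1284660) = -48980*37363660189/1284660 = -91503603802861/64233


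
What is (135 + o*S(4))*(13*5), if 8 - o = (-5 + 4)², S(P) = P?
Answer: 10595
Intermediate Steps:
o = 7 (o = 8 - (-5 + 4)² = 8 - 1*(-1)² = 8 - 1*1 = 8 - 1 = 7)
(135 + o*S(4))*(13*5) = (135 + 7*4)*(13*5) = (135 + 28)*65 = 163*65 = 10595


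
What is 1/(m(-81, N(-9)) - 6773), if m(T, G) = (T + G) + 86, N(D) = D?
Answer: -1/6777 ≈ -0.00014756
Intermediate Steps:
m(T, G) = 86 + G + T (m(T, G) = (G + T) + 86 = 86 + G + T)
1/(m(-81, N(-9)) - 6773) = 1/((86 - 9 - 81) - 6773) = 1/(-4 - 6773) = 1/(-6777) = -1/6777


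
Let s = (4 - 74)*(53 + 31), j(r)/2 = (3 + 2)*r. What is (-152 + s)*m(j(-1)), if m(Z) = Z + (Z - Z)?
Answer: 60320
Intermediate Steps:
j(r) = 10*r (j(r) = 2*((3 + 2)*r) = 2*(5*r) = 10*r)
s = -5880 (s = -70*84 = -5880)
m(Z) = Z (m(Z) = Z + 0 = Z)
(-152 + s)*m(j(-1)) = (-152 - 5880)*(10*(-1)) = -6032*(-10) = 60320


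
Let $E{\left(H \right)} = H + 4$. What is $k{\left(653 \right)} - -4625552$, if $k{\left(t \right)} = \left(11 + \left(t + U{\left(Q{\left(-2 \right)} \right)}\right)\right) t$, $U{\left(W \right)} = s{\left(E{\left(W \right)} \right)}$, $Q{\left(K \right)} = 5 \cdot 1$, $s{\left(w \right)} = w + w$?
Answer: $5070898$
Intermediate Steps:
$E{\left(H \right)} = 4 + H$
$s{\left(w \right)} = 2 w$
$Q{\left(K \right)} = 5$
$U{\left(W \right)} = 8 + 2 W$ ($U{\left(W \right)} = 2 \left(4 + W\right) = 8 + 2 W$)
$k{\left(t \right)} = t \left(29 + t\right)$ ($k{\left(t \right)} = \left(11 + \left(t + \left(8 + 2 \cdot 5\right)\right)\right) t = \left(11 + \left(t + \left(8 + 10\right)\right)\right) t = \left(11 + \left(t + 18\right)\right) t = \left(11 + \left(18 + t\right)\right) t = \left(29 + t\right) t = t \left(29 + t\right)$)
$k{\left(653 \right)} - -4625552 = 653 \left(29 + 653\right) - -4625552 = 653 \cdot 682 + 4625552 = 445346 + 4625552 = 5070898$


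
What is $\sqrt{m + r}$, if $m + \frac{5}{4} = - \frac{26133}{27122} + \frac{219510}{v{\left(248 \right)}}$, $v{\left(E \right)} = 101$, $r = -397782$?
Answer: $\frac{i \sqrt{2968618309917349079}}{2739322} \approx 628.98 i$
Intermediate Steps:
$m = \frac{11894973269}{5478644}$ ($m = - \frac{5}{4} + \left(- \frac{26133}{27122} + \frac{219510}{101}\right) = - \frac{5}{4} + \frac{5950910787}{2739322} = \frac{11894973269}{5478644} \approx 2171.2$)
$\sqrt{m + r} = \sqrt{\frac{11894973269}{5478644} - 397782} = \sqrt{- \frac{2167410994339}{5478644}} = \frac{i \sqrt{2968618309917349079}}{2739322}$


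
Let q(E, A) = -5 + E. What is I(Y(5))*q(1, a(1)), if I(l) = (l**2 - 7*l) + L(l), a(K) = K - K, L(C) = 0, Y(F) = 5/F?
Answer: 24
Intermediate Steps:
a(K) = 0
I(l) = l**2 - 7*l (I(l) = (l**2 - 7*l) + 0 = l**2 - 7*l)
I(Y(5))*q(1, a(1)) = ((5/5)*(-7 + 5/5))*(-5 + 1) = ((5*(1/5))*(-7 + 5*(1/5)))*(-4) = (1*(-7 + 1))*(-4) = (1*(-6))*(-4) = -6*(-4) = 24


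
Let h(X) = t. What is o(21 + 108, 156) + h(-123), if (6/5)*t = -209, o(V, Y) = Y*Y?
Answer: 144971/6 ≈ 24162.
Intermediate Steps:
o(V, Y) = Y²
t = -1045/6 (t = (⅚)*(-209) = -1045/6 ≈ -174.17)
h(X) = -1045/6
o(21 + 108, 156) + h(-123) = 156² - 1045/6 = 24336 - 1045/6 = 144971/6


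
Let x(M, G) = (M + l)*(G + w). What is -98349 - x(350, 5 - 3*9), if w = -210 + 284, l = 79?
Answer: -120657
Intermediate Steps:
w = 74
x(M, G) = (74 + G)*(79 + M) (x(M, G) = (M + 79)*(G + 74) = (79 + M)*(74 + G) = (74 + G)*(79 + M))
-98349 - x(350, 5 - 3*9) = -98349 - (5846 + 74*350 + 79*(5 - 3*9) + (5 - 3*9)*350) = -98349 - (5846 + 25900 + 79*(5 - 27) + (5 - 27)*350) = -98349 - (5846 + 25900 + 79*(-22) - 22*350) = -98349 - (5846 + 25900 - 1738 - 7700) = -98349 - 1*22308 = -98349 - 22308 = -120657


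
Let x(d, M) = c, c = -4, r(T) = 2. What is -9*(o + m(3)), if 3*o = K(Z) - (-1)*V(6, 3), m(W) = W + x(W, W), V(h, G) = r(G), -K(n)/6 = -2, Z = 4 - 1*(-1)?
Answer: -33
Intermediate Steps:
Z = 5 (Z = 4 + 1 = 5)
K(n) = 12 (K(n) = -6*(-2) = 12)
V(h, G) = 2
x(d, M) = -4
m(W) = -4 + W (m(W) = W - 4 = -4 + W)
o = 14/3 (o = (12 - (-1)*2)/3 = (12 - 1*(-2))/3 = (12 + 2)/3 = (⅓)*14 = 14/3 ≈ 4.6667)
-9*(o + m(3)) = -9*(14/3 + (-4 + 3)) = -9*(14/3 - 1) = -9*11/3 = -33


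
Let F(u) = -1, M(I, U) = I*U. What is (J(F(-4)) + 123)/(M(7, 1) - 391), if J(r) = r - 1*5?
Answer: -39/128 ≈ -0.30469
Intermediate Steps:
J(r) = -5 + r (J(r) = r - 5 = -5 + r)
(J(F(-4)) + 123)/(M(7, 1) - 391) = ((-5 - 1) + 123)/(7*1 - 391) = (-6 + 123)/(7 - 391) = 117/(-384) = 117*(-1/384) = -39/128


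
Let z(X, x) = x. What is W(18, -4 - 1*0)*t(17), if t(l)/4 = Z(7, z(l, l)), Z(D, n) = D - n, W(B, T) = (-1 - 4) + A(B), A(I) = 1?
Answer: 160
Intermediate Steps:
W(B, T) = -4 (W(B, T) = (-1 - 4) + 1 = -5 + 1 = -4)
t(l) = 28 - 4*l (t(l) = 4*(7 - l) = 28 - 4*l)
W(18, -4 - 1*0)*t(17) = -4*(28 - 4*17) = -4*(28 - 68) = -4*(-40) = 160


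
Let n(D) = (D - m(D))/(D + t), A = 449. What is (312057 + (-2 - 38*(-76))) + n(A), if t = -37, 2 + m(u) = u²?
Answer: 64777683/206 ≈ 3.1446e+5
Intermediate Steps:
m(u) = -2 + u²
n(D) = (2 + D - D²)/(-37 + D) (n(D) = (D - (-2 + D²))/(D - 37) = (D + (2 - D²))/(-37 + D) = (2 + D - D²)/(-37 + D))
(312057 + (-2 - 38*(-76))) + n(A) = (312057 + (-2 - 38*(-76))) + (2 + 449 - 1*449²)/(-37 + 449) = (312057 + (-2 + 2888)) + (2 + 449 - 1*201601)/412 = (312057 + 2886) + (2 + 449 - 201601)/412 = 314943 + (1/412)*(-201150) = 314943 - 100575/206 = 64777683/206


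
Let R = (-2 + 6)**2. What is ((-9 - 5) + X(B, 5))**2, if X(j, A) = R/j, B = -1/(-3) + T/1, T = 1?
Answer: 4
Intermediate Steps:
R = 16 (R = 4**2 = 16)
B = 4/3 (B = -1/(-3) + 1/1 = -1*(-1/3) + 1*1 = 1/3 + 1 = 4/3 ≈ 1.3333)
X(j, A) = 16/j
((-9 - 5) + X(B, 5))**2 = ((-9 - 5) + 16/(4/3))**2 = (-14 + 16*(3/4))**2 = (-14 + 12)**2 = (-2)**2 = 4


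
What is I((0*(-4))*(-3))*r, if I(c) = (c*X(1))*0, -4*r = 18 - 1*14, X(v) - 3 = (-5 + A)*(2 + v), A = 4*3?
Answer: 0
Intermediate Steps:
A = 12
X(v) = 17 + 7*v (X(v) = 3 + (-5 + 12)*(2 + v) = 3 + 7*(2 + v) = 3 + (14 + 7*v) = 17 + 7*v)
r = -1 (r = -(18 - 1*14)/4 = -(18 - 14)/4 = -1/4*4 = -1)
I(c) = 0 (I(c) = (c*(17 + 7*1))*0 = (c*(17 + 7))*0 = (c*24)*0 = (24*c)*0 = 0)
I((0*(-4))*(-3))*r = 0*(-1) = 0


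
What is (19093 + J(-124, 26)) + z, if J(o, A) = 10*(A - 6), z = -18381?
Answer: 912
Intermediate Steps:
J(o, A) = -60 + 10*A (J(o, A) = 10*(-6 + A) = -60 + 10*A)
(19093 + J(-124, 26)) + z = (19093 + (-60 + 10*26)) - 18381 = (19093 + (-60 + 260)) - 18381 = (19093 + 200) - 18381 = 19293 - 18381 = 912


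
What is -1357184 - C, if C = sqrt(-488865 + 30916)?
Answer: -1357184 - I*sqrt(457949) ≈ -1.3572e+6 - 676.72*I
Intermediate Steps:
C = I*sqrt(457949) (C = sqrt(-457949) = I*sqrt(457949) ≈ 676.72*I)
-1357184 - C = -1357184 - I*sqrt(457949)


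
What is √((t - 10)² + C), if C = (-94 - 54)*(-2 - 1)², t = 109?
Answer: 3*√941 ≈ 92.027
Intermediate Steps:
C = -1332 (C = -148*(-3)² = -148*9 = -1332)
√((t - 10)² + C) = √((109 - 10)² - 1332) = √(99² - 1332) = √(9801 - 1332) = √8469 = 3*√941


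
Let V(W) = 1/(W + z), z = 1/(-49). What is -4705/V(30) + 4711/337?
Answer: -2328993526/16513 ≈ -1.4104e+5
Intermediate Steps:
z = -1/49 ≈ -0.020408
V(W) = 1/(-1/49 + W) (V(W) = 1/(W - 1/49) = 1/(-1/49 + W))
-4705/V(30) + 4711/337 = -4705/(49/(-1 + 49*30)) + 4711/337 = -4705/(49/(-1 + 1470)) + 4711*(1/337) = -4705/(49/1469) + 4711/337 = -4705/(49*(1/1469)) + 4711/337 = -4705/49/1469 + 4711/337 = -4705*1469/49 + 4711/337 = -6911645/49 + 4711/337 = -2328993526/16513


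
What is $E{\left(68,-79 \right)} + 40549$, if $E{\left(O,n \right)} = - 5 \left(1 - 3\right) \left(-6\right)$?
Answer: $40489$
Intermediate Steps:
$E{\left(O,n \right)} = -60$ ($E{\left(O,n \right)} = - 5 \left(1 - 3\right) \left(-6\right) = \left(-5\right) \left(-2\right) \left(-6\right) = 10 \left(-6\right) = -60$)
$E{\left(68,-79 \right)} + 40549 = -60 + 40549 = 40489$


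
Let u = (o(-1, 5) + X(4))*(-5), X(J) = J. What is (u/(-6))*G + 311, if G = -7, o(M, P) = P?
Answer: 517/2 ≈ 258.50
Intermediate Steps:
u = -45 (u = (5 + 4)*(-5) = 9*(-5) = -45)
(u/(-6))*G + 311 = -45/(-6)*(-7) + 311 = -45*(-⅙)*(-7) + 311 = (15/2)*(-7) + 311 = -105/2 + 311 = 517/2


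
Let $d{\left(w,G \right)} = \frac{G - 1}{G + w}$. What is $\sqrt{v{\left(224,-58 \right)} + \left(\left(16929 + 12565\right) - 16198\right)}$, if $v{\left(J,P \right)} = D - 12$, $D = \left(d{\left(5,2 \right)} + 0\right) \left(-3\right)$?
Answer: $\frac{\sqrt{650895}}{7} \approx 115.25$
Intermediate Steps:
$d{\left(w,G \right)} = \frac{-1 + G}{G + w}$
$D = - \frac{3}{7}$ ($D = \left(\frac{-1 + 2}{2 + 5} + 0\right) \left(-3\right) = \left(\frac{1}{7} \cdot 1 + 0\right) \left(-3\right) = \left(\frac{1}{7} + 0\right) \left(-3\right) = \frac{1}{7} \left(-3\right) = - \frac{3}{7} \approx -0.42857$)
$v{\left(J,P \right)} = - \frac{87}{7}$ ($v{\left(J,P \right)} = - \frac{3}{7} - 12 = - \frac{87}{7}$)
$\sqrt{v{\left(224,-58 \right)} + \left(\left(16929 + 12565\right) - 16198\right)} = \sqrt{- \frac{87}{7} + \left(\left(16929 + 12565\right) - 16198\right)} = \sqrt{- \frac{87}{7} + \left(29494 - 16198\right)} = \sqrt{- \frac{87}{7} + 13296} = \sqrt{\frac{92985}{7}} = \frac{\sqrt{650895}}{7}$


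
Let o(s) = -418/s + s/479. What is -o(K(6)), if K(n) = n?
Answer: 100093/1437 ≈ 69.654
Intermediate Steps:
o(s) = -418/s + s/479 (o(s) = -418/s + s*(1/479) = -418/s + s/479)
-o(K(6)) = -(-418/6 + (1/479)*6) = -(-418*1/6 + 6/479) = -(-209/3 + 6/479) = -1*(-100093/1437) = 100093/1437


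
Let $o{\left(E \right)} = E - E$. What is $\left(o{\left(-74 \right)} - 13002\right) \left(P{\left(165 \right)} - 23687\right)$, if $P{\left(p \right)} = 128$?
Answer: $306314118$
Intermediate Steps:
$o{\left(E \right)} = 0$
$\left(o{\left(-74 \right)} - 13002\right) \left(P{\left(165 \right)} - 23687\right) = \left(0 - 13002\right) \left(128 - 23687\right) = \left(-13002\right) \left(-23559\right) = 306314118$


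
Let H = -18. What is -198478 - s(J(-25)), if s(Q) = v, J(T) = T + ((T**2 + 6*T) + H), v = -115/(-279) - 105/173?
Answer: -9579928226/48267 ≈ -1.9848e+5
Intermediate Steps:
v = -9400/48267 (v = -115*(-1/279) - 105*1/173 = 115/279 - 105/173 = -9400/48267 ≈ -0.19475)
J(T) = -18 + T**2 + 7*T (J(T) = T + ((T**2 + 6*T) - 18) = T + (-18 + T**2 + 6*T) = -18 + T**2 + 7*T)
s(Q) = -9400/48267
-198478 - s(J(-25)) = -198478 - 1*(-9400/48267) = -198478 + 9400/48267 = -9579928226/48267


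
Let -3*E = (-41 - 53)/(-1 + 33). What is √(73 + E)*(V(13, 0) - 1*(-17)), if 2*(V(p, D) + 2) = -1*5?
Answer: 25*√10653/24 ≈ 107.51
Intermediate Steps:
V(p, D) = -9/2 (V(p, D) = -2 + (-1*5)/2 = -2 + (½)*(-5) = -2 - 5/2 = -9/2)
E = 47/48 (E = -(-41 - 53)/(3*(-1 + 33)) = -(-94)/(3*32) = -⅓*(-47/16) = 47/48 ≈ 0.97917)
√(73 + E)*(V(13, 0) - 1*(-17)) = √(73 + 47/48)*(-9/2 - 1*(-17)) = √(3551/48)*(-9/2 + 17) = (√10653/12)*(25/2) = 25*√10653/24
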